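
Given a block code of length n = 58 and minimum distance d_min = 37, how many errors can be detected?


Detection capability = d_min - 1 = 37 - 1 = 36

36 errors


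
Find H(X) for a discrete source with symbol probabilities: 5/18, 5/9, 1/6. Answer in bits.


H = -sum(p_i * log2(p_i)). Terms: -(5/18)*log2(5/18) = 0.513332; -(5/9)*log2(5/9) = 0.471109; -(1/6)*log2(1/6) = 0.430827. H = 0.513332 + 0.471109 + 0.430827 = 1.4153

1.4153 bits


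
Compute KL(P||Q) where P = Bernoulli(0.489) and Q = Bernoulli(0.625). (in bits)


KL = p*log2(p/q) + (1-p)*log2((1-p)/(1-q)) = 0.489*log2(0.489/0.625) + 0.511*log2(0.511/0.375) = 0.055

0.055 bits


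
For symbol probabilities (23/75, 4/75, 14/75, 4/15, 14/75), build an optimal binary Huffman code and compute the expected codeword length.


Huffman construction (repeatedly merge the two least-probable nodes; each merge adds 1 bit to every symbol beneath it): 4/75 + 14/75 = 6/25; 14/75 + 6/25 = 32/75; 4/15 + 23/75 = 43/75; 32/75 + 43/75 = 1. Resulting codeword lengths (in the order the probabilities were given): (2, 3, 3, 2, 2). L_avg = sum(p_i * l_i) = 23/75*2 + 4/75*3 + 14/75*3 + 4/15*2 + 14/75*2 = 56/25 = 2.24

2.24 bits


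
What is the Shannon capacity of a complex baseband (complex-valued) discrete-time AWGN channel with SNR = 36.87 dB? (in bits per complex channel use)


SNR_linear = 10^(36.87/10) = 4864.0721; C = log2(1 + SNR_linear) = log2(1 + 4864.0721) = 12.2482

12.2482 bits/channel use


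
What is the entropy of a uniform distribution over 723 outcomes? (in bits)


H = log2(n) = log2(723) = 9.4979

9.4979 bits


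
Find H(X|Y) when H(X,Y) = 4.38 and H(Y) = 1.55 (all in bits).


H(X|Y) = H(X,Y) - H(Y) = 4.38 - 1.55 = 2.83

2.83 bits


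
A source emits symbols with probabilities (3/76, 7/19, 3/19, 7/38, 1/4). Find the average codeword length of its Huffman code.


Huffman construction (repeatedly merge the two least-probable nodes; each merge adds 1 bit to every symbol beneath it): 3/76 + 3/19 = 15/76; 7/38 + 15/76 = 29/76; 1/4 + 7/19 = 47/76; 29/76 + 47/76 = 1. Resulting codeword lengths (in the order the probabilities were given): (3, 2, 3, 2, 2). L_avg = sum(p_i * l_i) = 3/76*3 + 7/19*2 + 3/19*3 + 7/38*2 + 1/4*2 = 167/76 = 2.1974

2.1974 bits


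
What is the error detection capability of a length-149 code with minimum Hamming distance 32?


Detection capability = d_min - 1 = 32 - 1 = 31

31 errors


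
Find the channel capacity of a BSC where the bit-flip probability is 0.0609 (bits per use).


H(p) = -p*log2(p) - (1-p)*log2(1-p) = -0.0609*log2(0.0609) - 0.9391*log2(0.9391) = 0.245879 + 0.085129 = 0.331. C = 1 - H(p) = 1 - 0.331 = 0.669

0.669 bits


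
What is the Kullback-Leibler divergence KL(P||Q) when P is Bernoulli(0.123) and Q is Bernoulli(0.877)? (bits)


KL = p*log2(p/q) + (1-p)*log2((1-p)/(1-q)) = 0.123*log2(0.123/0.877) + 0.877*log2(0.877/0.123) = 2.1368

2.1368 bits


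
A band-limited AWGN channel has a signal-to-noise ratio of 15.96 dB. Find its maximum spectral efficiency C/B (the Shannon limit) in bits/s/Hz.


SNR_linear = 10^(15.96/10) = 39.4457; C/B = log2(1 + SNR_linear) = log2(1 + 39.4457) = 5.3379

5.3379 bits/s/Hz


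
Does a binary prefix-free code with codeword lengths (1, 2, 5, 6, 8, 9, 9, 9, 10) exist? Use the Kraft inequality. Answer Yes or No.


Kraft sum = sum(2^(-l_i)) = 0.8076, need <= 1. Result: satisfied (a binary prefix-free code with these lengths exists)

Yes


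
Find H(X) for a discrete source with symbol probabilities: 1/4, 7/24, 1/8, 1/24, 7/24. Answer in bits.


H = -sum(p_i * log2(p_i)). Terms: -(1/4)*log2(1/4) = 0.500000; -(7/24)*log2(7/24) = 0.518469; -(1/8)*log2(1/8) = 0.375000; -(1/24)*log2(1/24) = 0.191040; -(7/24)*log2(7/24) = 0.518469. H = 0.500000 + 0.518469 + 0.375000 + 0.191040 + 0.518469 = 2.103

2.103 bits


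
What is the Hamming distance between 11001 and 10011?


Count differing positions: . ^ . ^ . = 2 differences

2


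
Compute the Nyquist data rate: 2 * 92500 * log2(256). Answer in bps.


Rate = 2 * B * log2(M) = 2 * 92500 * 8.0 = 1480000.0

1480000.0 bps


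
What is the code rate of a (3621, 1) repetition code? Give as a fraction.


Rate = k/n = 1/3621

1/3621


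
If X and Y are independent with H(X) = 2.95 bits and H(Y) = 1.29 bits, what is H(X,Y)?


For independent variables, H(X,Y) = H(X) + H(Y) = 2.95 + 1.29 = 4.24

4.24 bits


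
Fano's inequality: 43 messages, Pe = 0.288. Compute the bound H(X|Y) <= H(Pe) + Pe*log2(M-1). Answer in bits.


H(Pe) = -Pe*log2(Pe) - (1-Pe)*log2(1-Pe) = -0.288*log2(0.288) - 0.712*log2(0.712) = 0.517207 + 0.348916 = 0.8661. Pe*log2(M-1) = 0.288*log2(42) = 1.552987. Bound = H(Pe) + Pe*log2(M-1) = 0.517207 + 0.348916 + 1.552987 = 2.4191

2.4191 bits


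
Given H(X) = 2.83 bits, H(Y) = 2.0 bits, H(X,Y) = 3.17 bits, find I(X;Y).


I(X;Y) = H(X) + H(Y) - H(X,Y) = 2.83 + 2.0 - 3.17 = 1.66

1.66 bits


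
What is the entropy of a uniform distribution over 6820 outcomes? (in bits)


H = log2(n) = log2(6820) = 12.7356

12.7356 bits


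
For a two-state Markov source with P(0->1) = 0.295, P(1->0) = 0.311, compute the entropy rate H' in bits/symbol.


Stationary distribution: pi_0 = p10/(p01+p10) = 0.5132, pi_1 = 0.4868. Entropy rate H' = pi_0*H(p01) + pi_1*H(p10) = 0.5132*0.8751 + 0.4868*0.8943 = 0.8845

0.8845 bits/symbol


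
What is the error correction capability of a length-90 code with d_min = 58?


Correction capability = floor((d-1)/2) = floor((58-1)/2) = 28

28 errors


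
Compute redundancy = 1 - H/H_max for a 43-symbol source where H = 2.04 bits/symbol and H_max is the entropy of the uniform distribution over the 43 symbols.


H_max = log2(K) = log2(43) = 5.4263 bits/symbol. Redundancy = 1 - H/H_max = 1 - 2.04/5.4263 = 1 - 0.3759 = 0.6241

0.6241


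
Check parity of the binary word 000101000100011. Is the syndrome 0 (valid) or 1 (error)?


Syndrome = XOR of all bits = 0 XOR 0 XOR 0 XOR 1 XOR 0 XOR 1 XOR 0 XOR 0 XOR 0 XOR 1 XOR 0 XOR 0 XOR 0 XOR 1 XOR 1 = 1

1


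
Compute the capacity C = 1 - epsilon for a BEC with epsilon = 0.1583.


C = 1 - epsilon = 1 - 0.1583 = 0.8417

0.8417 bits


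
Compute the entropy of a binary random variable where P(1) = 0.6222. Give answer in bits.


H = -p*log2(p) - (1-p)*log2(1-p). -0.6222*log2(0.6222) = 0.425927; -0.3778*log2(0.3778) = 0.530547. H = 0.425927 + 0.530547 = 0.9565

0.9565 bits


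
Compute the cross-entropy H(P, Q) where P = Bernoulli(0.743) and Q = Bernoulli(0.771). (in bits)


H(P,Q) = -p*log2(q) - (1-p)*log2(1-q). -0.743*log2(0.771) = 0.278772; -0.257*log2(0.229) = 0.546531. H(P,Q) = 0.278772 + 0.546531 = 0.8253

0.8253 bits


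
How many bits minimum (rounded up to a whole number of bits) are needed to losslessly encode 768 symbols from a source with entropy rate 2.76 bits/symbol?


Minimum bits >= n * H = 768 * 2.76 = 2119.68, rounded up to a whole number of bits = 2120

2120 bits


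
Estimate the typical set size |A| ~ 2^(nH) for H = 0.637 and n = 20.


log2|A_typical| = nH = 20 * 0.637 = 12.74, so |A_typical| ~ 2^12.74 = 6.841e+03

6.841e+03


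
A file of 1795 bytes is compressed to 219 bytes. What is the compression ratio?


Ratio = original / compressed = 1795 / 219 = 8.1963

8.1963


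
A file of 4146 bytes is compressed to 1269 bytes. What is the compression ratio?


Ratio = original / compressed = 4146 / 1269 = 3.2671

3.2671


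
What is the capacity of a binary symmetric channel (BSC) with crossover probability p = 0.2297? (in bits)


H(p) = -p*log2(p) - (1-p)*log2(1-p) = -0.2297*log2(0.2297) - 0.7703*log2(0.7703) = 0.487464 + 0.290024 = 0.7775. C = 1 - H(p) = 1 - 0.7775 = 0.2225

0.2225 bits


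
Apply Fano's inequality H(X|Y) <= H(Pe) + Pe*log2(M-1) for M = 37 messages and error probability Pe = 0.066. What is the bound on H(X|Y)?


H(Pe) = -Pe*log2(Pe) - (1-Pe)*log2(1-Pe) = -0.066*log2(0.066) - 0.934*log2(0.934) = 0.258812 + 0.092004 = 0.3508. Pe*log2(M-1) = 0.066*log2(36) = 0.341215. Bound = H(Pe) + Pe*log2(M-1) = 0.258812 + 0.092004 + 0.341215 = 0.692

0.692 bits


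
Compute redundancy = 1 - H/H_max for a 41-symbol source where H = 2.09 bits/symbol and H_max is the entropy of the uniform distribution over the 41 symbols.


H_max = log2(K) = log2(41) = 5.3576 bits/symbol. Redundancy = 1 - H/H_max = 1 - 2.09/5.3576 = 1 - 0.3901 = 0.6099

0.6099


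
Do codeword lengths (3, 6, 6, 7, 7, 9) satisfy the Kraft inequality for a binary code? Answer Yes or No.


Kraft sum = sum(2^(-l_i)) = 0.1738, need <= 1. Result: satisfied (a binary prefix-free code with these lengths exists)

Yes


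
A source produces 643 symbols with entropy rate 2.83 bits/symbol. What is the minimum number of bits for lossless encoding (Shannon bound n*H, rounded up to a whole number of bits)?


Minimum bits >= n * H = 643 * 2.83 = 1819.69, rounded up to a whole number of bits = 1820

1820 bits


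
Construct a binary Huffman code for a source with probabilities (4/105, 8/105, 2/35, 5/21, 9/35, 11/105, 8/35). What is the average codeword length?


Huffman construction (repeatedly merge the two least-probable nodes; each merge adds 1 bit to every symbol beneath it): 4/105 + 2/35 = 2/21; 8/105 + 2/21 = 6/35; 11/105 + 6/35 = 29/105; 8/35 + 5/21 = 7/15; 9/35 + 29/105 = 8/15; 7/15 + 8/15 = 1. Resulting codeword lengths (in the order the probabilities were given): (5, 4, 5, 2, 2, 3, 2). L_avg = sum(p_i * l_i) = 4/105*5 + 8/105*4 + 2/35*5 + 5/21*2 + 9/35*2 + 11/105*3 + 8/35*2 = 89/35 = 2.5429

2.5429 bits


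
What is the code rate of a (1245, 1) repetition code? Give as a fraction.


Rate = k/n = 1/1245

1/1245


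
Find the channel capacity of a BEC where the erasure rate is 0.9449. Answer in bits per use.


C = 1 - epsilon = 1 - 0.9449 = 0.0551

0.0551 bits


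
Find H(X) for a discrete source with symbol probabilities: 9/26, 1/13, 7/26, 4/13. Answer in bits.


H = -sum(p_i * log2(p_i)). Terms: -(9/26)*log2(9/26) = 0.529794; -(1/13)*log2(1/13) = 0.284649; -(7/26)*log2(7/26) = 0.509677; -(4/13)*log2(4/13) = 0.523212. H = 0.529794 + 0.284649 + 0.509677 + 0.523212 = 1.8473

1.8473 bits


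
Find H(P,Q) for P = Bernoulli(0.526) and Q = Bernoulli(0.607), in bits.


H(P,Q) = -p*log2(q) - (1-p)*log2(1-q). -0.526*log2(0.607) = 0.378842; -0.474*log2(0.393) = 0.638667. H(P,Q) = 0.378842 + 0.638667 = 1.0175

1.0175 bits


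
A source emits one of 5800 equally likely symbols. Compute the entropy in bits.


H = log2(n) = log2(5800) = 12.5018

12.5018 bits


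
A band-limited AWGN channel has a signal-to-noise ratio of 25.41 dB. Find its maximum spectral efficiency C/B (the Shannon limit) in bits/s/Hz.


SNR_linear = 10^(25.41/10) = 347.5362; C/B = log2(1 + SNR_linear) = log2(1 + 347.5362) = 8.4452

8.4452 bits/s/Hz


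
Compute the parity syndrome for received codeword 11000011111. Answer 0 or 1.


Syndrome = XOR of all bits = 1 XOR 1 XOR 0 XOR 0 XOR 0 XOR 0 XOR 1 XOR 1 XOR 1 XOR 1 XOR 1 = 1

1


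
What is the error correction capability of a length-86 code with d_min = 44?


Correction capability = floor((d-1)/2) = floor((44-1)/2) = 21

21 errors


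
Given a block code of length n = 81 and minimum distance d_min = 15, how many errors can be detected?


Detection capability = d_min - 1 = 15 - 1 = 14

14 errors


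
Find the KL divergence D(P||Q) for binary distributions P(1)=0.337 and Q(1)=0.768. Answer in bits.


KL = p*log2(p/q) + (1-p)*log2((1-p)/(1-q)) = 0.337*log2(0.337/0.768) + 0.663*log2(0.663/0.232) = 0.6039

0.6039 bits


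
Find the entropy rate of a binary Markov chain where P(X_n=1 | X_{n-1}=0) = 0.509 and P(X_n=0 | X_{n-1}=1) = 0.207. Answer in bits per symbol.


Stationary distribution: pi_0 = p10/(p01+p10) = 0.2891, pi_1 = 0.7109. Entropy rate H' = pi_0*H(p01) + pi_1*H(p10) = 0.2891*0.9998 + 0.7109*0.7357 = 0.812

0.812 bits/symbol


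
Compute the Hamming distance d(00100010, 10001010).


Count differing positions: ^ . ^ . ^ . . . = 3 differences

3


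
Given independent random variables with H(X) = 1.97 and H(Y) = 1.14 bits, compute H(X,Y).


For independent variables, H(X,Y) = H(X) + H(Y) = 1.97 + 1.14 = 3.11

3.11 bits


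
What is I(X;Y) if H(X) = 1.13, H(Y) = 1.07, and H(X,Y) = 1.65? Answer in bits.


I(X;Y) = H(X) + H(Y) - H(X,Y) = 1.13 + 1.07 - 1.65 = 0.55

0.55 bits


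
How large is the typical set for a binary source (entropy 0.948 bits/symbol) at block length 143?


log2|A_typical| = nH = 143 * 0.948 = 135.564, so |A_typical| ~ 2^135.564 = 6.439e+40

6.439e+40


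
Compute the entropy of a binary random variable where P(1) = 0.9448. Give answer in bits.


H = -p*log2(p) - (1-p)*log2(1-p). -0.9448*log2(0.9448) = 0.077397; -0.0552*log2(0.0552) = 0.230691. H = 0.077397 + 0.230691 = 0.3081

0.3081 bits


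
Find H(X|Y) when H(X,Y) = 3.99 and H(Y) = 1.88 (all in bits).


H(X|Y) = H(X,Y) - H(Y) = 3.99 - 1.88 = 2.11

2.11 bits


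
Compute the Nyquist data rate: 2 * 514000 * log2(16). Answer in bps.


Rate = 2 * B * log2(M) = 2 * 514000 * 4.0 = 4112000.0

4112000.0 bps


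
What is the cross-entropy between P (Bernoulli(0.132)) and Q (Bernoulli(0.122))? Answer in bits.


H(P,Q) = -p*log2(q) - (1-p)*log2(1-q). -0.132*log2(0.122) = 0.400626; -0.868*log2(0.878) = 0.162930. H(P,Q) = 0.400626 + 0.162930 = 0.5636

0.5636 bits


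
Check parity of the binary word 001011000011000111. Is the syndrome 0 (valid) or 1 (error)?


Syndrome = XOR of all bits = 0 XOR 0 XOR 1 XOR 0 XOR 1 XOR 1 XOR 0 XOR 0 XOR 0 XOR 0 XOR 1 XOR 1 XOR 0 XOR 0 XOR 0 XOR 1 XOR 1 XOR 1 = 0

0


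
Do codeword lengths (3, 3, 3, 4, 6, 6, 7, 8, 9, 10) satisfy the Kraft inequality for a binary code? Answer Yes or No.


Kraft sum = sum(2^(-l_i)) = 0.4834, need <= 1. Result: satisfied (a binary prefix-free code with these lengths exists)

Yes


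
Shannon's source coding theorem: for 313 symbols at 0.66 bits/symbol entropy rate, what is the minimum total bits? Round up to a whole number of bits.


Minimum bits >= n * H = 313 * 0.66 = 206.58, rounded up to a whole number of bits = 207

207 bits


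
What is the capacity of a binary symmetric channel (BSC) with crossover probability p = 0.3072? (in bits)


H(p) = -p*log2(p) - (1-p)*log2(1-p) = -0.3072*log2(0.3072) - 0.6928*log2(0.6928) = 0.523085 + 0.366830 = 0.8899. C = 1 - H(p) = 1 - 0.8899 = 0.1101

0.1101 bits


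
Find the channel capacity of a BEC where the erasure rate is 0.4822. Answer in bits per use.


C = 1 - epsilon = 1 - 0.4822 = 0.5178

0.5178 bits


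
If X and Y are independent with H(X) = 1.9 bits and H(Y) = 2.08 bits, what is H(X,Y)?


For independent variables, H(X,Y) = H(X) + H(Y) = 1.9 + 2.08 = 3.98

3.98 bits


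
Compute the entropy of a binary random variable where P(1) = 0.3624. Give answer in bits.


H = -p*log2(p) - (1-p)*log2(1-p). -0.3624*log2(0.3624) = 0.530679; -0.6376*log2(0.6376) = 0.413979. H = 0.530679 + 0.413979 = 0.9447

0.9447 bits


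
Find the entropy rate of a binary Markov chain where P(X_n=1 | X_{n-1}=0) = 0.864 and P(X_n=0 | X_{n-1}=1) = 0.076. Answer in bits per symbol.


Stationary distribution: pi_0 = p10/(p01+p10) = 0.0809, pi_1 = 0.9191. Entropy rate H' = pi_0*H(p01) + pi_1*H(p10) = 0.0809*0.5737 + 0.9191*0.3879 = 0.4029

0.4029 bits/symbol


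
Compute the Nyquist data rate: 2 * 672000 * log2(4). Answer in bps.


Rate = 2 * B * log2(M) = 2 * 672000 * 2.0 = 2688000.0

2688000.0 bps


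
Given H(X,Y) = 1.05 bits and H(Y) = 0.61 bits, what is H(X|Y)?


H(X|Y) = H(X,Y) - H(Y) = 1.05 - 0.61 = 0.44

0.44 bits


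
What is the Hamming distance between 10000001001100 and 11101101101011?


Count differing positions: . ^ ^ . ^ ^ . . ^ . . ^ ^ ^ = 8 differences

8


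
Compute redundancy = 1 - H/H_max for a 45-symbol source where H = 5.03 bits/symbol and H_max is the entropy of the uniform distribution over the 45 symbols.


H_max = log2(K) = log2(45) = 5.4919 bits/symbol. Redundancy = 1 - H/H_max = 1 - 5.03/5.4919 = 1 - 0.9159 = 0.0841

0.0841


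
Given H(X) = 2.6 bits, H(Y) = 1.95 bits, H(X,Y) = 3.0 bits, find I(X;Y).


I(X;Y) = H(X) + H(Y) - H(X,Y) = 2.6 + 1.95 - 3.0 = 1.55

1.55 bits


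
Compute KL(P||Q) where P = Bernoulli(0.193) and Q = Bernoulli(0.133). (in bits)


KL = p*log2(p/q) + (1-p)*log2((1-p)/(1-q)) = 0.193*log2(0.193/0.133) + 0.807*log2(0.807/0.867) = 0.0202

0.0202 bits


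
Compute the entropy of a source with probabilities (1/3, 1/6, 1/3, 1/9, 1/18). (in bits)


H = -sum(p_i * log2(p_i)). Terms: -(1/3)*log2(1/3) = 0.528321; -(1/6)*log2(1/6) = 0.430827; -(1/3)*log2(1/3) = 0.528321; -(1/9)*log2(1/9) = 0.352214; -(1/18)*log2(1/18) = 0.231663. H = 0.528321 + 0.430827 + 0.528321 + 0.352214 + 0.231663 = 2.0713

2.0713 bits


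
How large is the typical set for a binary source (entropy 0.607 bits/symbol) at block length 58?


log2|A_typical| = nH = 58 * 0.607 = 35.206, so |A_typical| ~ 2^35.206 = 3.963e+10

3.963e+10


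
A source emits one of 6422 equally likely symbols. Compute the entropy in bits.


H = log2(n) = log2(6422) = 12.6488

12.6488 bits


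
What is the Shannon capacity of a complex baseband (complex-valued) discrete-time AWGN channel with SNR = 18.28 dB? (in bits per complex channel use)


SNR_linear = 10^(18.28/10) = 67.2977; C = log2(1 + SNR_linear) = log2(1 + 67.2977) = 6.0938

6.0938 bits/channel use


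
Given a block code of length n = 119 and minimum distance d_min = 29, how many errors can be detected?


Detection capability = d_min - 1 = 29 - 1 = 28

28 errors


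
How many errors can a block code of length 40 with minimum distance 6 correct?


Correction capability = floor((d-1)/2) = floor((6-1)/2) = 2

2 errors


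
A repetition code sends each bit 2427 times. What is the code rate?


Rate = k/n = 1/2427

1/2427


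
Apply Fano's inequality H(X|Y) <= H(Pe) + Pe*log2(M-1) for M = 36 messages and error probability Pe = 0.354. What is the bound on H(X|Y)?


H(Pe) = -Pe*log2(Pe) - (1-Pe)*log2(1-Pe) = -0.354*log2(0.354) - 0.646*log2(0.646) = 0.530355 + 0.407234 = 0.9376. Pe*log2(M-1) = 0.354*log2(35) = 1.815766. Bound = H(Pe) + Pe*log2(M-1) = 0.530355 + 0.407234 + 1.815766 = 2.7534

2.7534 bits


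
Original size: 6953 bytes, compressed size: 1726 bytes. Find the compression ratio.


Ratio = original / compressed = 6953 / 1726 = 4.0284

4.0284


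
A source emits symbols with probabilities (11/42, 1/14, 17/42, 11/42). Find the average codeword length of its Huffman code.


Huffman construction (repeatedly merge the two least-probable nodes; each merge adds 1 bit to every symbol beneath it): 1/14 + 11/42 = 1/3; 11/42 + 1/3 = 25/42; 17/42 + 25/42 = 1. Resulting codeword lengths (in the order the probabilities were given): (3, 3, 1, 2). L_avg = sum(p_i * l_i) = 11/42*3 + 1/14*3 + 17/42*1 + 11/42*2 = 27/14 = 1.9286

1.9286 bits


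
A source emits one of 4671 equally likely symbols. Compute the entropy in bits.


H = log2(n) = log2(4671) = 12.1895

12.1895 bits


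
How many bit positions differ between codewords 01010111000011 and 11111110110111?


Count differing positions: ^ . ^ . ^ . . ^ ^ ^ . ^ . . = 7 differences

7


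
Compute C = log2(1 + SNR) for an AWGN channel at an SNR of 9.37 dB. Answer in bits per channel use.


SNR_linear = 10^(9.37/10) = 8.6497; C = log2(1 + SNR_linear) = log2(1 + 8.6497) = 3.2705

3.2705 bits/channel use


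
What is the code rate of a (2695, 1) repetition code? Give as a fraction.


Rate = k/n = 1/2695

1/2695


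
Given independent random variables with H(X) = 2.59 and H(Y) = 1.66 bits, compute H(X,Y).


For independent variables, H(X,Y) = H(X) + H(Y) = 2.59 + 1.66 = 4.25

4.25 bits


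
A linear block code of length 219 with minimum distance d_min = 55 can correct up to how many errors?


Correction capability = floor((d-1)/2) = floor((55-1)/2) = 27

27 errors


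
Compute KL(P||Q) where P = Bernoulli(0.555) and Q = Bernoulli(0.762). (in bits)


KL = p*log2(p/q) + (1-p)*log2((1-p)/(1-q)) = 0.555*log2(0.555/0.762) + 0.445*log2(0.445/0.238) = 0.148

0.148 bits


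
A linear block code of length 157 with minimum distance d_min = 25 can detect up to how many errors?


Detection capability = d_min - 1 = 25 - 1 = 24

24 errors


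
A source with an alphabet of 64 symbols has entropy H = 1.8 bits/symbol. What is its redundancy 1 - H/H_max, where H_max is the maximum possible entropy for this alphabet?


H_max = log2(K) = log2(64) = 6.0 bits/symbol. Redundancy = 1 - H/H_max = 1 - 1.8/6.0 = 1 - 0.3 = 0.7

0.7


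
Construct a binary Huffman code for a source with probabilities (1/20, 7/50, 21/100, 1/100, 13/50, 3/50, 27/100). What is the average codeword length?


Huffman construction (repeatedly merge the two least-probable nodes; each merge adds 1 bit to every symbol beneath it): 1/100 + 1/20 = 3/50; 3/50 + 3/50 = 3/25; 3/25 + 7/50 = 13/50; 21/100 + 13/50 = 47/100; 13/50 + 27/100 = 53/100; 47/100 + 53/100 = 1. Resulting codeword lengths (in the order the probabilities were given): (5, 3, 2, 5, 2, 4, 2). L_avg = sum(p_i * l_i) = 1/20*5 + 7/50*3 + 21/100*2 + 1/100*5 + 13/50*2 + 3/50*4 + 27/100*2 = 61/25 = 2.44

2.44 bits


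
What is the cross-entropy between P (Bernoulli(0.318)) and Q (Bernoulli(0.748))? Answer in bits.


H(P,Q) = -p*log2(q) - (1-p)*log2(1-q). -0.318*log2(0.748) = 0.133207; -0.682*log2(0.252) = 1.356160. H(P,Q) = 0.133207 + 1.356160 = 1.4894

1.4894 bits


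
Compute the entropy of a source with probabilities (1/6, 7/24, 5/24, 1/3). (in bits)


H = -sum(p_i * log2(p_i)). Terms: -(1/6)*log2(1/6) = 0.430827; -(7/24)*log2(7/24) = 0.518469; -(5/24)*log2(5/24) = 0.471466; -(1/3)*log2(1/3) = 0.528321. H = 0.430827 + 0.518469 + 0.471466 + 0.528321 = 1.9491

1.9491 bits


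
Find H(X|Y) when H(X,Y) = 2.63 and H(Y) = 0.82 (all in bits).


H(X|Y) = H(X,Y) - H(Y) = 2.63 - 0.82 = 1.81

1.81 bits


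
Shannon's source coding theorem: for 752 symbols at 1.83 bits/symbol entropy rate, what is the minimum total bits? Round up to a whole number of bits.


Minimum bits >= n * H = 752 * 1.83 = 1376.16, rounded up to a whole number of bits = 1377

1377 bits


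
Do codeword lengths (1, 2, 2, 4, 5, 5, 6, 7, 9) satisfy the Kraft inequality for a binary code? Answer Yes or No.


Kraft sum = sum(2^(-l_i)) = 1.1504, need <= 1. Result: violated (a binary prefix-free code with these lengths cannot exist)

No


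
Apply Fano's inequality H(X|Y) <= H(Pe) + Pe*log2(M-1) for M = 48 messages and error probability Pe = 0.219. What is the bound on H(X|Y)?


H(Pe) = -Pe*log2(Pe) - (1-Pe)*log2(1-Pe) = -0.219*log2(0.219) - 0.781*log2(0.781) = 0.479828 + 0.278509 = 0.7583. Pe*log2(M-1) = 0.219*log2(47) = 1.216455. Bound = H(Pe) + Pe*log2(M-1) = 0.479828 + 0.278509 + 1.216455 = 1.9748

1.9748 bits


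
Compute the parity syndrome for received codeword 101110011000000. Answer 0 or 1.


Syndrome = XOR of all bits = 1 XOR 0 XOR 1 XOR 1 XOR 1 XOR 0 XOR 0 XOR 1 XOR 1 XOR 0 XOR 0 XOR 0 XOR 0 XOR 0 XOR 0 = 0

0


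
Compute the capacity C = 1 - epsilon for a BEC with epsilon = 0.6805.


C = 1 - epsilon = 1 - 0.6805 = 0.3195

0.3195 bits


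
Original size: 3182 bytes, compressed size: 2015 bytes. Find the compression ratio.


Ratio = original / compressed = 3182 / 2015 = 1.5792

1.5792


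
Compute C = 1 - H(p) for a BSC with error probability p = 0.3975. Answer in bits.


H(p) = -p*log2(p) - (1-p)*log2(1-p) = -0.3975*log2(0.3975) - 0.6025*log2(0.6025) = 0.529062 + 0.440408 = 0.9695. C = 1 - H(p) = 1 - 0.9695 = 0.0305

0.0305 bits


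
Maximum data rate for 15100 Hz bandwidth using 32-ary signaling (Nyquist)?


Rate = 2 * B * log2(M) = 2 * 15100 * 5.0 = 151000.0

151000.0 bps


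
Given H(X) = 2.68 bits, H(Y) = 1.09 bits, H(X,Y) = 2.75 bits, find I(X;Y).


I(X;Y) = H(X) + H(Y) - H(X,Y) = 2.68 + 1.09 - 2.75 = 1.02

1.02 bits


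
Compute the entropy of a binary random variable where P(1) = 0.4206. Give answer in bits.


H = -p*log2(p) - (1-p)*log2(1-p). -0.4206*log2(0.4206) = 0.525531; -0.5794*log2(0.5794) = 0.456201. H = 0.525531 + 0.456201 = 0.9817

0.9817 bits


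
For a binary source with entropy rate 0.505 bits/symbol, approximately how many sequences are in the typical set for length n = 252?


log2|A_typical| = nH = 252 * 0.505 = 127.26, so |A_typical| ~ 2^127.26 = 2.037e+38

2.037e+38


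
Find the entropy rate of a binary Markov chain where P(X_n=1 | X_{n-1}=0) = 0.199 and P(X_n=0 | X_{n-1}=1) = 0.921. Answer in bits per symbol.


Stationary distribution: pi_0 = p10/(p01+p10) = 0.8223, pi_1 = 0.1777. Entropy rate H' = pi_0*H(p01) + pi_1*H(p10) = 0.8223*0.7199 + 0.1777*0.3986 = 0.6628

0.6628 bits/symbol


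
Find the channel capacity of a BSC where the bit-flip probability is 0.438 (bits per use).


H(p) = -p*log2(p) - (1-p)*log2(1-p) = -0.438*log2(0.438) - 0.562*log2(0.562) = 0.521657 + 0.467223 = 0.9889. C = 1 - H(p) = 1 - 0.9889 = 0.0111

0.0111 bits


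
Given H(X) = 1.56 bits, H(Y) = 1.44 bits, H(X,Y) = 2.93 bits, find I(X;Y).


I(X;Y) = H(X) + H(Y) - H(X,Y) = 1.56 + 1.44 - 2.93 = 0.07

0.07 bits


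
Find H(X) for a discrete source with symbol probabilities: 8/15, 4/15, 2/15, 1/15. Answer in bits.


H = -sum(p_i * log2(p_i)). Terms: -(8/15)*log2(8/15) = 0.483675; -(4/15)*log2(4/15) = 0.508504; -(2/15)*log2(2/15) = 0.387585; -(1/15)*log2(1/15) = 0.260459. H = 0.483675 + 0.508504 + 0.387585 + 0.260459 = 1.6402

1.6402 bits


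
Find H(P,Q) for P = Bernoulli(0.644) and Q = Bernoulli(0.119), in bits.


H(P,Q) = -p*log2(q) - (1-p)*log2(1-q). -0.644*log2(0.119) = 1.977702; -0.356*log2(0.881) = 0.065072. H(P,Q) = 1.977702 + 0.065072 = 2.0428

2.0428 bits


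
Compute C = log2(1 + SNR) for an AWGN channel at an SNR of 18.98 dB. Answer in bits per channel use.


SNR_linear = 10^(18.98/10) = 79.0679; C = log2(1 + SNR_linear) = log2(1 + 79.0679) = 6.3232

6.3232 bits/channel use


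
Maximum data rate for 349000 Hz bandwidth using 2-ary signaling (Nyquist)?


Rate = 2 * B * log2(M) = 2 * 349000 * 1.0 = 698000.0

698000.0 bps


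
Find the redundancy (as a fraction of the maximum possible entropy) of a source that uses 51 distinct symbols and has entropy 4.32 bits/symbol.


H_max = log2(K) = log2(51) = 5.6724 bits/symbol. Redundancy = 1 - H/H_max = 1 - 4.32/5.6724 = 1 - 0.7616 = 0.2384

0.2384


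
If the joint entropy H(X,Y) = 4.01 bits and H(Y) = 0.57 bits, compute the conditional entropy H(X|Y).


H(X|Y) = H(X,Y) - H(Y) = 4.01 - 0.57 = 3.44

3.44 bits


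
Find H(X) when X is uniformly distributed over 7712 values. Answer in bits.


H = log2(n) = log2(7712) = 12.9129

12.9129 bits


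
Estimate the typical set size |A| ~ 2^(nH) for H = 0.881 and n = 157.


log2|A_typical| = nH = 157 * 0.881 = 138.317, so |A_typical| ~ 2^138.317 = 4.341e+41

4.341e+41


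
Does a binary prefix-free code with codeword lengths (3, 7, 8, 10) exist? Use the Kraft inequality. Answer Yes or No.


Kraft sum = sum(2^(-l_i)) = 0.1377, need <= 1. Result: satisfied (a binary prefix-free code with these lengths exists)

Yes


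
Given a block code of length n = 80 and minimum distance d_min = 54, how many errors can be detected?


Detection capability = d_min - 1 = 54 - 1 = 53

53 errors


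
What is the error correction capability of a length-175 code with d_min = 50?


Correction capability = floor((d-1)/2) = floor((50-1)/2) = 24

24 errors


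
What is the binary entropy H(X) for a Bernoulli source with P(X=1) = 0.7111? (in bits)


H = -p*log2(p) - (1-p)*log2(1-p). -0.7111*log2(0.7111) = 0.349773; -0.2889*log2(0.2889) = 0.517523. H = 0.349773 + 0.517523 = 0.8673

0.8673 bits


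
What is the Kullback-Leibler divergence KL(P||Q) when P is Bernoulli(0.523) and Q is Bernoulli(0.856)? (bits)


KL = p*log2(p/q) + (1-p)*log2((1-p)/(1-q)) = 0.523*log2(0.523/0.856) + 0.477*log2(0.477/0.144) = 0.4525

0.4525 bits


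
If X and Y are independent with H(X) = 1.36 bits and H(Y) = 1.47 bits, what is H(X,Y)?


For independent variables, H(X,Y) = H(X) + H(Y) = 1.36 + 1.47 = 2.83

2.83 bits


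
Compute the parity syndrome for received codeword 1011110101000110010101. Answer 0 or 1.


Syndrome = XOR of all bits = 1 XOR 0 XOR 1 XOR 1 XOR 1 XOR 1 XOR 0 XOR 1 XOR 0 XOR 1 XOR 0 XOR 0 XOR 0 XOR 1 XOR 1 XOR 0 XOR 0 XOR 1 XOR 0 XOR 1 XOR 0 XOR 1 = 0

0


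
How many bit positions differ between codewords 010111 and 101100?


Count differing positions: ^ ^ ^ . ^ ^ = 5 differences

5


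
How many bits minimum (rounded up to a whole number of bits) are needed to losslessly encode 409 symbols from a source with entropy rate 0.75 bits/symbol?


Minimum bits >= n * H = 409 * 0.75 = 306.75, rounded up to a whole number of bits = 307

307 bits


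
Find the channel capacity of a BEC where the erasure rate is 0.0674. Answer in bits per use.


C = 1 - epsilon = 1 - 0.0674 = 0.9326

0.9326 bits


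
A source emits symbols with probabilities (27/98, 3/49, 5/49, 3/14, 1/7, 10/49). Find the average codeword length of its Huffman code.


Huffman construction (repeatedly merge the two least-probable nodes; each merge adds 1 bit to every symbol beneath it): 3/49 + 5/49 = 8/49; 1/7 + 8/49 = 15/49; 10/49 + 3/14 = 41/98; 27/98 + 15/49 = 57/98; 41/98 + 57/98 = 1. Resulting codeword lengths (in the order the probabilities were given): (2, 4, 4, 2, 3, 2). L_avg = sum(p_i * l_i) = 27/98*2 + 3/49*4 + 5/49*4 + 3/14*2 + 1/7*3 + 10/49*2 = 121/49 = 2.4694

2.4694 bits


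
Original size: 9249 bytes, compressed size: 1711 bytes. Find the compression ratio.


Ratio = original / compressed = 9249 / 1711 = 5.4056

5.4056


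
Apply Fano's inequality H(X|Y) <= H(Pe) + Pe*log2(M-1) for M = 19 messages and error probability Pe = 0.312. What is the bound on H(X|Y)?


H(Pe) = -Pe*log2(Pe) - (1-Pe)*log2(1-Pe) = -0.312*log2(0.312) - 0.688*log2(0.688) = 0.524279 + 0.371189 = 0.8955. Pe*log2(M-1) = 0.312*log2(18) = 1.301017. Bound = H(Pe) + Pe*log2(M-1) = 0.524279 + 0.371189 + 1.301017 = 2.1965

2.1965 bits


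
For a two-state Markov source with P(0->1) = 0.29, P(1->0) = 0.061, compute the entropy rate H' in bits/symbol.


Stationary distribution: pi_0 = p10/(p01+p10) = 0.1738, pi_1 = 0.8262. Entropy rate H' = pi_0*H(p01) + pi_1*H(p10) = 0.1738*0.8687 + 0.8262*0.3314 = 0.4248

0.4248 bits/symbol


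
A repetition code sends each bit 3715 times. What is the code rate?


Rate = k/n = 1/3715

1/3715


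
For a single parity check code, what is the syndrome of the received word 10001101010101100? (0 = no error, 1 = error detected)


Syndrome = XOR of all bits = 1 XOR 0 XOR 0 XOR 0 XOR 1 XOR 1 XOR 0 XOR 1 XOR 0 XOR 1 XOR 0 XOR 1 XOR 0 XOR 1 XOR 1 XOR 0 XOR 0 = 0

0


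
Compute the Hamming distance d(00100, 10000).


Count differing positions: ^ . ^ . . = 2 differences

2


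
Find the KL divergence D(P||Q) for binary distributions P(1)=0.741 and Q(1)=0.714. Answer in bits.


KL = p*log2(p/q) + (1-p)*log2((1-p)/(1-q)) = 0.741*log2(0.741/0.714) + 0.259*log2(0.259/0.286) = 0.0026

0.0026 bits


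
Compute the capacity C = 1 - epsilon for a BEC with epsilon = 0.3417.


C = 1 - epsilon = 1 - 0.3417 = 0.6583

0.6583 bits


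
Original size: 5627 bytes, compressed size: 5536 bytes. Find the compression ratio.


Ratio = original / compressed = 5627 / 5536 = 1.0164

1.0164


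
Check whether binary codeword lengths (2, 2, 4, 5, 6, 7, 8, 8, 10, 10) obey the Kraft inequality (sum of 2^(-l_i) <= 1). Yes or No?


Kraft sum = sum(2^(-l_i)) = 0.627, need <= 1. Result: satisfied (a binary prefix-free code with these lengths exists)

Yes


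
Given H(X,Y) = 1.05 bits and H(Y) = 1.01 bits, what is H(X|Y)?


H(X|Y) = H(X,Y) - H(Y) = 1.05 - 1.01 = 0.04

0.04 bits


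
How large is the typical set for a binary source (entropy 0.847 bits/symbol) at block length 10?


log2|A_typical| = nH = 10 * 0.847 = 8.47, so |A_typical| ~ 2^8.47 = 3.546e+02

3.546e+02


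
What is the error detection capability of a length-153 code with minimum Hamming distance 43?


Detection capability = d_min - 1 = 43 - 1 = 42

42 errors


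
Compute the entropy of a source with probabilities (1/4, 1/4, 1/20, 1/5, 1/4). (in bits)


H = -sum(p_i * log2(p_i)). Terms: -(1/4)*log2(1/4) = 0.500000; -(1/4)*log2(1/4) = 0.500000; -(1/20)*log2(1/20) = 0.216096; -(1/5)*log2(1/5) = 0.464386; -(1/4)*log2(1/4) = 0.500000. H = 0.500000 + 0.500000 + 0.216096 + 0.464386 + 0.500000 = 2.1805

2.1805 bits


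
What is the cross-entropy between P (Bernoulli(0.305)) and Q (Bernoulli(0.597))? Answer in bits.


H(P,Q) = -p*log2(q) - (1-p)*log2(1-q). -0.305*log2(0.597) = 0.226980; -0.695*log2(0.403) = 0.911248. H(P,Q) = 0.226980 + 0.911248 = 1.1382

1.1382 bits


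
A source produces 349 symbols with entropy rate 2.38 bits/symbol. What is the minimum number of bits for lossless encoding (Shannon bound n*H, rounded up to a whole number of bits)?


Minimum bits >= n * H = 349 * 2.38 = 830.62, rounded up to a whole number of bits = 831

831 bits


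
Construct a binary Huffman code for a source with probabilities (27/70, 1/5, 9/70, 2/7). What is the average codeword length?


Huffman construction (repeatedly merge the two least-probable nodes; each merge adds 1 bit to every symbol beneath it): 9/70 + 1/5 = 23/70; 2/7 + 23/70 = 43/70; 27/70 + 43/70 = 1. Resulting codeword lengths (in the order the probabilities were given): (1, 3, 3, 2). L_avg = sum(p_i * l_i) = 27/70*1 + 1/5*3 + 9/70*3 + 2/7*2 = 68/35 = 1.9429

1.9429 bits


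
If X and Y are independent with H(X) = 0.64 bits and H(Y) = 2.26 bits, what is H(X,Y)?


For independent variables, H(X,Y) = H(X) + H(Y) = 0.64 + 2.26 = 2.9

2.9 bits


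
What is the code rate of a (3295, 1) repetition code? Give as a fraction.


Rate = k/n = 1/3295

1/3295


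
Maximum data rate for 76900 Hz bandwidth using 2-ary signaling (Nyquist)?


Rate = 2 * B * log2(M) = 2 * 76900 * 1.0 = 153800.0

153800.0 bps


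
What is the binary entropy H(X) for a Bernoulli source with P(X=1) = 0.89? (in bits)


H = -p*log2(p) - (1-p)*log2(1-p). -0.89*log2(0.89) = 0.149629; -0.11*log2(0.11) = 0.350287. H = 0.149629 + 0.350287 = 0.4999

0.4999 bits


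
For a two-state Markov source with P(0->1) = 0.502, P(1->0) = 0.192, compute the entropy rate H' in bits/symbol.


Stationary distribution: pi_0 = p10/(p01+p10) = 0.2767, pi_1 = 0.7233. Entropy rate H' = pi_0*H(p01) + pi_1*H(p10) = 0.2767*1.0 + 0.7233*0.7056 = 0.7871

0.7871 bits/symbol


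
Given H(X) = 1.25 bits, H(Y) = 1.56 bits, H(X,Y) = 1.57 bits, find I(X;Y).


I(X;Y) = H(X) + H(Y) - H(X,Y) = 1.25 + 1.56 - 1.57 = 1.24

1.24 bits


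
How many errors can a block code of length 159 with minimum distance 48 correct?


Correction capability = floor((d-1)/2) = floor((48-1)/2) = 23

23 errors


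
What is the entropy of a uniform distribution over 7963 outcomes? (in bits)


H = log2(n) = log2(7963) = 12.9591

12.9591 bits


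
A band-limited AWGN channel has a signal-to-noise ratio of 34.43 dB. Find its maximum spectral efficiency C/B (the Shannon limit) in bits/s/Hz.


SNR_linear = 10^(34.43/10) = 2773.3201; C/B = log2(1 + SNR_linear) = log2(1 + 2773.3201) = 11.4379

11.4379 bits/s/Hz


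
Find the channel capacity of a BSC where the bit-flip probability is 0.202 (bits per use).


H(p) = -p*log2(p) - (1-p)*log2(1-p) = -0.202*log2(0.202) - 0.798*log2(0.798) = 0.466130 + 0.259780 = 0.7259. C = 1 - H(p) = 1 - 0.7259 = 0.2741

0.2741 bits


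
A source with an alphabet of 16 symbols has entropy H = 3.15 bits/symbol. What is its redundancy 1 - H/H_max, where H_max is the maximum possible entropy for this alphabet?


H_max = log2(K) = log2(16) = 4.0 bits/symbol. Redundancy = 1 - H/H_max = 1 - 3.15/4.0 = 1 - 0.7875 = 0.2125

0.2125


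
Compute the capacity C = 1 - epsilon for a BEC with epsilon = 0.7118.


C = 1 - epsilon = 1 - 0.7118 = 0.2882

0.2882 bits


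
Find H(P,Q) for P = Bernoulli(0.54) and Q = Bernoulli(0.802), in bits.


H(P,Q) = -p*log2(q) - (1-p)*log2(1-q). -0.54*log2(0.802) = 0.171896; -0.46*log2(0.198) = 1.074757. H(P,Q) = 0.171896 + 1.074757 = 1.2467

1.2467 bits


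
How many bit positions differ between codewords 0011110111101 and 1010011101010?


Count differing positions: ^ . . ^ ^ . ^ . ^ . ^ ^ ^ = 8 differences

8


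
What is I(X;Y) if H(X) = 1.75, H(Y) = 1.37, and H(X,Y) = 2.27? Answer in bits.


I(X;Y) = H(X) + H(Y) - H(X,Y) = 1.75 + 1.37 - 2.27 = 0.85

0.85 bits


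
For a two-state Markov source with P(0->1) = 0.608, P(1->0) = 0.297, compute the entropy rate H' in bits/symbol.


Stationary distribution: pi_0 = p10/(p01+p10) = 0.3282, pi_1 = 0.6718. Entropy rate H' = pi_0*H(p01) + pi_1*H(p10) = 0.3282*0.9661 + 0.6718*0.8776 = 0.9066

0.9066 bits/symbol


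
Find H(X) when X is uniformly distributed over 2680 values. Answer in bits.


H = log2(n) = log2(2680) = 11.388

11.388 bits


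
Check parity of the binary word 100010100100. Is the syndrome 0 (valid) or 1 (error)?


Syndrome = XOR of all bits = 1 XOR 0 XOR 0 XOR 0 XOR 1 XOR 0 XOR 1 XOR 0 XOR 0 XOR 1 XOR 0 XOR 0 = 0

0


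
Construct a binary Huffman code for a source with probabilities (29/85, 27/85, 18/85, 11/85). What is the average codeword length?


Huffman construction (repeatedly merge the two least-probable nodes; each merge adds 1 bit to every symbol beneath it): 11/85 + 18/85 = 29/85; 27/85 + 29/85 = 56/85; 29/85 + 56/85 = 1. Resulting codeword lengths (in the order the probabilities were given): (2, 2, 2, 2). L_avg = sum(p_i * l_i) = 29/85*2 + 27/85*2 + 18/85*2 + 11/85*2 = 2

2.0 bits


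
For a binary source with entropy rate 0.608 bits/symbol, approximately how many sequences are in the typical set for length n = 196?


log2|A_typical| = nH = 196 * 0.608 = 119.168, so |A_typical| ~ 2^119.168 = 7.467e+35

7.467e+35


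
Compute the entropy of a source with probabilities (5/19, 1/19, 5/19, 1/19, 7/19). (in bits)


H = -sum(p_i * log2(p_i)). Terms: -(5/19)*log2(5/19) = 0.506842; -(1/19)*log2(1/19) = 0.223575; -(5/19)*log2(5/19) = 0.506842; -(1/19)*log2(1/19) = 0.223575; -(7/19)*log2(7/19) = 0.530737. H = 0.506842 + 0.223575 + 0.506842 + 0.223575 + 0.530737 = 1.9916

1.9916 bits


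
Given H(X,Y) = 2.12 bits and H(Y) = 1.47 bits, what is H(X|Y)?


H(X|Y) = H(X,Y) - H(Y) = 2.12 - 1.47 = 0.65

0.65 bits


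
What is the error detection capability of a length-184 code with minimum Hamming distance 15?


Detection capability = d_min - 1 = 15 - 1 = 14

14 errors


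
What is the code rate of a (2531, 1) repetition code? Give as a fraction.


Rate = k/n = 1/2531

1/2531


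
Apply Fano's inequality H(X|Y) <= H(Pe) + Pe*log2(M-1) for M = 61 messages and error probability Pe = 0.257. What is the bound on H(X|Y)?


H(Pe) = -Pe*log2(Pe) - (1-Pe)*log2(1-Pe) = -0.257*log2(0.257) - 0.743*log2(0.743) = 0.503761 + 0.318424 = 0.8222. Pe*log2(M-1) = 0.257*log2(60) = 1.518071. Bound = H(Pe) + Pe*log2(M-1) = 0.503761 + 0.318424 + 1.518071 = 2.3403

2.3403 bits


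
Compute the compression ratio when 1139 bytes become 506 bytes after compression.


Ratio = original / compressed = 1139 / 506 = 2.251

2.251


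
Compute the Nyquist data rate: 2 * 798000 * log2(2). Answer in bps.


Rate = 2 * B * log2(M) = 2 * 798000 * 1.0 = 1596000.0

1596000.0 bps


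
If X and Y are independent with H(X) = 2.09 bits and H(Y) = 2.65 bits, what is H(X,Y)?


For independent variables, H(X,Y) = H(X) + H(Y) = 2.09 + 2.65 = 4.74

4.74 bits


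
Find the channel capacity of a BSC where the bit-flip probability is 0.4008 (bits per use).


H(p) = -p*log2(p) - (1-p)*log2(1-p) = -0.4008*log2(0.4008) - 0.5992*log2(0.5992) = 0.528673 + 0.442743 = 0.9714. C = 1 - H(p) = 1 - 0.9714 = 0.0286

0.0286 bits
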